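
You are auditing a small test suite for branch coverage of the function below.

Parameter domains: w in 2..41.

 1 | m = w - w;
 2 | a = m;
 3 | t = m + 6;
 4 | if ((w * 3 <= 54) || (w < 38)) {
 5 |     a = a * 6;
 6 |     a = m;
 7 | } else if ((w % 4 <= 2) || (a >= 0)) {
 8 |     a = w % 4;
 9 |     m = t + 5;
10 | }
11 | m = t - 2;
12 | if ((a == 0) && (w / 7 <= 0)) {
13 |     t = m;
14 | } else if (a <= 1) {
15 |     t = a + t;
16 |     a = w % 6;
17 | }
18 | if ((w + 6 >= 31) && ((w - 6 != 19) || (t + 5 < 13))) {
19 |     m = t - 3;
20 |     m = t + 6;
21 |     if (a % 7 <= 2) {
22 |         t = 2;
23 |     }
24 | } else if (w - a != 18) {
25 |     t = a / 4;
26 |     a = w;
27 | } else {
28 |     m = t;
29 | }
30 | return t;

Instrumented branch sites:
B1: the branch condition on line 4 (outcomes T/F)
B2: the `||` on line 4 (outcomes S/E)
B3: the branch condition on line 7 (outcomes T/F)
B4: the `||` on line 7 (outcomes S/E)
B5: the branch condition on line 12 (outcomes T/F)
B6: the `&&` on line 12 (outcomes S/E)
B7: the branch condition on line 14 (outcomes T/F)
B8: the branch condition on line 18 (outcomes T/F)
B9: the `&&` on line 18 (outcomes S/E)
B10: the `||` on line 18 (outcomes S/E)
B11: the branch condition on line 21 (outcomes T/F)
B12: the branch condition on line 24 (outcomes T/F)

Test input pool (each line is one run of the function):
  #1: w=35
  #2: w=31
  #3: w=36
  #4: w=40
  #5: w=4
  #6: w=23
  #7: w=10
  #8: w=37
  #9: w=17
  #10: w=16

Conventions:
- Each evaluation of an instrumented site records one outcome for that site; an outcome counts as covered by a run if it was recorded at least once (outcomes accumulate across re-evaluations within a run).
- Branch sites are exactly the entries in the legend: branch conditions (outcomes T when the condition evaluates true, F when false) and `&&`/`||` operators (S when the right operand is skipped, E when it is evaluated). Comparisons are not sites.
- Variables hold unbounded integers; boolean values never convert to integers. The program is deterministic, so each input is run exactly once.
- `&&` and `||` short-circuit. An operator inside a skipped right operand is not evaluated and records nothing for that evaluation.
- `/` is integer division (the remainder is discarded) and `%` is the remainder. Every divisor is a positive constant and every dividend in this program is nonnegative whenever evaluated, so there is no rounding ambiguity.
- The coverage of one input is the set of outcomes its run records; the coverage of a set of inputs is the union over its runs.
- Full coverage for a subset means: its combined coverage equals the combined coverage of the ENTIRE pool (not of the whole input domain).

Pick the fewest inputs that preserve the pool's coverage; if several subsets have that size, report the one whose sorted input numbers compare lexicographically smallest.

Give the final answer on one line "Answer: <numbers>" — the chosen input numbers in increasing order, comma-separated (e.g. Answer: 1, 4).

input #1, w=35: outcomes B1=T, B2=E, B5=F, B6=E, B7=T, B8=T, B9=E, B10=S, B11=F
input #2, w=31: outcomes B1=T, B2=E, B5=F, B6=E, B7=T, B8=T, B9=E, B10=S, B11=T
input #3, w=36: outcomes B1=T, B2=E, B5=F, B6=E, B7=T, B8=T, B9=E, B10=S, B11=T
input #4, w=40: outcomes B1=F, B2=E, B3=T, B4=S, B5=F, B6=E, B7=T, B8=T, B9=E, B10=S, B11=F
input #5, w=4: outcomes B1=T, B2=S, B5=T, B6=E, B8=F, B9=S, B12=T
input #6, w=23: outcomes B1=T, B2=E, B5=F, B6=E, B7=T, B8=F, B9=S, B12=F
input #7, w=10: outcomes B1=T, B2=S, B5=F, B6=E, B7=T, B8=F, B9=S, B12=T
input #8, w=37: outcomes B1=T, B2=E, B5=F, B6=E, B7=T, B8=T, B9=E, B10=S, B11=T
input #9, w=17: outcomes B1=T, B2=S, B5=F, B6=E, B7=T, B8=F, B9=S, B12=T
input #10, w=16: outcomes B1=T, B2=S, B5=F, B6=E, B7=T, B8=F, B9=S, B12=T
the full pool covers 19 outcomes: B1=T, B1=F, B2=S, B2=E, B3=T, B4=S, B5=T, B5=F, B6=E, B7=T, B8=T, B8=F, B9=S, B9=E, B10=S, B11=T, B11=F, B12=T, B12=F
checked all size-1 subsets: none covers 19 outcomes (max 11/19)
checked all size-2 subsets: none covers 19 outcomes (max 17/19)
checked all size-3 subsets: none covers 19 outcomes (max 18/19)
the canonical winner is {2, 4, 5, 6}: size 4, full 19-outcome coverage, earliest index list among size-4 covers

Answer: 2, 4, 5, 6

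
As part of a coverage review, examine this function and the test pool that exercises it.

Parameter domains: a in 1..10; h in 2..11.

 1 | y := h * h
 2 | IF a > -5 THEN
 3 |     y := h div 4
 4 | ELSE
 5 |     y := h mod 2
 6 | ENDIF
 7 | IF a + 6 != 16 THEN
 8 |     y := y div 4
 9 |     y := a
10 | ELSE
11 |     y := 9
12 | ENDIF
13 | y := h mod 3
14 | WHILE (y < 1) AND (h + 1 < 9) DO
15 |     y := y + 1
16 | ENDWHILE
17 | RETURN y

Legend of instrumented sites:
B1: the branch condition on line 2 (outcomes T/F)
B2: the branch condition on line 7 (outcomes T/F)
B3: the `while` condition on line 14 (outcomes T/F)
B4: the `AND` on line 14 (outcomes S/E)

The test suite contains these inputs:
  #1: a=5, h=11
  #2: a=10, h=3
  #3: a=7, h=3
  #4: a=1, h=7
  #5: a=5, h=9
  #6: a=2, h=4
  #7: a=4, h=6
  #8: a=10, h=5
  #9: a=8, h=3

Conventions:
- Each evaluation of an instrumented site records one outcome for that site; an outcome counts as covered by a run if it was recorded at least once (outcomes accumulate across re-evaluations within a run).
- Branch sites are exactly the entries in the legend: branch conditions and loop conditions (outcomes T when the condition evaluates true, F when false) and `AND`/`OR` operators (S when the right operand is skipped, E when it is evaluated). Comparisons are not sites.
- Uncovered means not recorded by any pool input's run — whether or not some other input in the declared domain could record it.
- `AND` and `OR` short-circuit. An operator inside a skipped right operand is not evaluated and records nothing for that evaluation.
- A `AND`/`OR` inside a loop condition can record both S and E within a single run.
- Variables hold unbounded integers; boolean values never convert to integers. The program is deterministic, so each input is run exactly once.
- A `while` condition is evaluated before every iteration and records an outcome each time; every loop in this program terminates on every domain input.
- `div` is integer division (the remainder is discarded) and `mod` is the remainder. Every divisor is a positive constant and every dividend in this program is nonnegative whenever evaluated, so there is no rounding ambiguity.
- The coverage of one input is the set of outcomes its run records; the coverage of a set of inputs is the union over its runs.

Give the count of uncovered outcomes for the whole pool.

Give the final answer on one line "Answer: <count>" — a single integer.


run #1 (a=5, h=11) runs B1->T, B2->T, B4->S, B3->F; records B1=T, B2=T, B3=F, B4=S
run #2 (a=10, h=3) runs B1->T, B2->F, B4->E, B3->T, B4->S, B3->F; records B1=T, B2=F, B3=T, B3=F, B4=S, B4=E
run #3 (a=7, h=3) runs B1->T, B2->T, B4->E, B3->T, B4->S, B3->F; records B1=T, B2=T, B3=T, B3=F, B4=S, B4=E
run #4 (a=1, h=7) runs B1->T, B2->T, B4->S, B3->F; records B1=T, B2=T, B3=F, B4=S
run #5 (a=5, h=9) runs B1->T, B2->T, B4->E, B3->F; records B1=T, B2=T, B3=F, B4=E
run #6 (a=2, h=4) runs B1->T, B2->T, B4->S, B3->F; records B1=T, B2=T, B3=F, B4=S
run #7 (a=4, h=6) runs B1->T, B2->T, B4->E, B3->T, B4->S, B3->F; records B1=T, B2=T, B3=T, B3=F, B4=S, B4=E
run #8 (a=10, h=5) runs B1->T, B2->F, B4->S, B3->F; records B1=T, B2=F, B3=F, B4=S
run #9 (a=8, h=3) runs B1->T, B2->T, B4->E, B3->T, B4->S, B3->F; records B1=T, B2=T, B3=T, B3=F, B4=S, B4=E
union over the pool: B1=T, B2=T, B2=F, B3=T, B3=F, B4=S, B4=E
uncovered (1 of 8): B1=F
Answer: 1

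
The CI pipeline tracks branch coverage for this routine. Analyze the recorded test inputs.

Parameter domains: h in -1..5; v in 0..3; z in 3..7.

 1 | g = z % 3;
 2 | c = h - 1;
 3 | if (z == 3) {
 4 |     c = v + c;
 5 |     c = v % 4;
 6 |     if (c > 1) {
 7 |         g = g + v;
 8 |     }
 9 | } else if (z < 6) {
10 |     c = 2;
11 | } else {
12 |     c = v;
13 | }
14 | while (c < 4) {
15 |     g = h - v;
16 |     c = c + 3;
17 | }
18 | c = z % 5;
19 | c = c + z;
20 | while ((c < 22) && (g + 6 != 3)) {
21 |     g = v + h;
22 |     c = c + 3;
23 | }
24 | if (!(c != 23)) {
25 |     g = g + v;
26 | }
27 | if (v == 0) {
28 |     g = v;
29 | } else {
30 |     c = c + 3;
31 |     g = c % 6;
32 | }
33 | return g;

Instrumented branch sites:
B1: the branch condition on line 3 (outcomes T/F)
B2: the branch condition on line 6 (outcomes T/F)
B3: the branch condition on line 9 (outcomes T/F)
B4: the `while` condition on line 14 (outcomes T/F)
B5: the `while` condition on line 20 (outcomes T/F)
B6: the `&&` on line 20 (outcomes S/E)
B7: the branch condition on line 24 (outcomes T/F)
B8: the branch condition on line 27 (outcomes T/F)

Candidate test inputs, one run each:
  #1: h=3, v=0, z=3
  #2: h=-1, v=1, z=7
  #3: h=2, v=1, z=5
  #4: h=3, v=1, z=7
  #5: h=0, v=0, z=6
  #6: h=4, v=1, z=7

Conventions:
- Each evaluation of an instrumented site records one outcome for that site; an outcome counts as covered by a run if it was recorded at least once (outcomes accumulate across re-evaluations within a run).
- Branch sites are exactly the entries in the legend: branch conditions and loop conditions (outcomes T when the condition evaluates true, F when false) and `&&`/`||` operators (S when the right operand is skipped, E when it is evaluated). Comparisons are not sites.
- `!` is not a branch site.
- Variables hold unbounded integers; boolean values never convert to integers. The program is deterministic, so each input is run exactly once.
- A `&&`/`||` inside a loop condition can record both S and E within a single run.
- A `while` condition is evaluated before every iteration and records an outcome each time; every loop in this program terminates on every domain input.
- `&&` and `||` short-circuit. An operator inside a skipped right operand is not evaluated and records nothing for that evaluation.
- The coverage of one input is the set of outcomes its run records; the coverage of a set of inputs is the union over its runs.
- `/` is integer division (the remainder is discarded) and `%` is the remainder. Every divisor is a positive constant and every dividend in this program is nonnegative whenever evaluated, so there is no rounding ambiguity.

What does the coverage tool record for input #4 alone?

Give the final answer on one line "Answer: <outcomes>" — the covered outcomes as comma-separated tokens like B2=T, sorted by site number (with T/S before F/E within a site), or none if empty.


Running input #4 (h=3, v=1, z=7), event by event:
  B1->F, B3->F, B4->T, B4->F, B6->E, B5->T, B6->E, B5->T, B6->E, B5->T
  B6->E, B5->T, B6->E, B5->T, B6->S, B5->F, B7->F, B8->F
deduplicating events, the covered set is: B1=F, B3=F, B4=T, B4=F, B5=T, B5=F, B6=S, B6=E, B7=F, B8=F
Answer: B1=F, B3=F, B4=T, B4=F, B5=T, B5=F, B6=S, B6=E, B7=F, B8=F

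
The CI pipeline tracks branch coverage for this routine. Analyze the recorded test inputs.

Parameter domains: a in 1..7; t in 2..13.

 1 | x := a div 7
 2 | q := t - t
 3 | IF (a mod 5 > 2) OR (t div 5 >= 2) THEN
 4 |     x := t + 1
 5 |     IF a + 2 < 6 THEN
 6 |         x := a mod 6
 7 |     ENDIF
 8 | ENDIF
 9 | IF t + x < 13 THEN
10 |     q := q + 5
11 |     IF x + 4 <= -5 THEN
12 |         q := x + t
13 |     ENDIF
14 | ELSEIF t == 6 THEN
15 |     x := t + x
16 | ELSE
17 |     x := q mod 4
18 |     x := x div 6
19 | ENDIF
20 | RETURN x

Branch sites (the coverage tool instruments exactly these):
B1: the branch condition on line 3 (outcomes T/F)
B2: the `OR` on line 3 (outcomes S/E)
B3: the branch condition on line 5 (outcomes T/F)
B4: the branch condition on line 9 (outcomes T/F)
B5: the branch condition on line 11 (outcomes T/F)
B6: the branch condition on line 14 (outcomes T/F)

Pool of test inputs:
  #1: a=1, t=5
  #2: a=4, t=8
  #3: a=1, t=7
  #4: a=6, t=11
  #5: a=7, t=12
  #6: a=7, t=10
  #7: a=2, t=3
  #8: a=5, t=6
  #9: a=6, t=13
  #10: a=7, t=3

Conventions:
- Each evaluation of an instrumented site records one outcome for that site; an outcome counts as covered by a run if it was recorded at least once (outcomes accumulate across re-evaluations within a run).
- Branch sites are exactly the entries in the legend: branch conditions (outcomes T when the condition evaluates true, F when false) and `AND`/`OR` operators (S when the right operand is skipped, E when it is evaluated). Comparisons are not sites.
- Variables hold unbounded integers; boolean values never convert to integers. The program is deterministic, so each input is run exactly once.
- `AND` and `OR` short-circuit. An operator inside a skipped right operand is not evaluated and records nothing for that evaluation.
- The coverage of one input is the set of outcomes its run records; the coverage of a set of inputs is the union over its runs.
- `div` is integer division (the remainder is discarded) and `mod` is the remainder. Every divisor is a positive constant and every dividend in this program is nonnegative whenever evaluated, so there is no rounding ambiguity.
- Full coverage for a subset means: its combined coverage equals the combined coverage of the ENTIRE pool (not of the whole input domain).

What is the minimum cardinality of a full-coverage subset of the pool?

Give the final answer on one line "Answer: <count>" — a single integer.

#1 (a=1, t=5) -> B2->E, B1->F, B4->T, B5->F; covered: B1=F, B2=E, B4=T, B5=F
#2 (a=4, t=8) -> B2->S, B1->T, B3->F, B4->F, B6->F; covered: B1=T, B2=S, B3=F, B4=F, B6=F
#3 (a=1, t=7) -> B2->E, B1->F, B4->T, B5->F; covered: B1=F, B2=E, B4=T, B5=F
#4 (a=6, t=11) -> B2->E, B1->T, B3->F, B4->F, B6->F; covered: B1=T, B2=E, B3=F, B4=F, B6=F
#5 (a=7, t=12) -> B2->E, B1->T, B3->F, B4->F, B6->F; covered: B1=T, B2=E, B3=F, B4=F, B6=F
#6 (a=7, t=10) -> B2->E, B1->T, B3->F, B4->F, B6->F; covered: B1=T, B2=E, B3=F, B4=F, B6=F
#7 (a=2, t=3) -> B2->E, B1->F, B4->T, B5->F; covered: B1=F, B2=E, B4=T, B5=F
#8 (a=5, t=6) -> B2->E, B1->F, B4->T, B5->F; covered: B1=F, B2=E, B4=T, B5=F
#9 (a=6, t=13) -> B2->E, B1->T, B3->F, B4->F, B6->F; covered: B1=T, B2=E, B3=F, B4=F, B6=F
#10 (a=7, t=3) -> B2->E, B1->F, B4->T, B5->F; covered: B1=F, B2=E, B4=T, B5=F
the full pool covers 9 outcomes: B1=T, B1=F, B2=S, B2=E, B3=F, B4=T, B4=F, B5=F, B6=F
every size-1 subset falls short of the 9 outcomes (best: 5/9)
at size 2, {1, 2} reaches all 9 outcomes; every lexicographically earlier size-2 subset fails

Answer: 2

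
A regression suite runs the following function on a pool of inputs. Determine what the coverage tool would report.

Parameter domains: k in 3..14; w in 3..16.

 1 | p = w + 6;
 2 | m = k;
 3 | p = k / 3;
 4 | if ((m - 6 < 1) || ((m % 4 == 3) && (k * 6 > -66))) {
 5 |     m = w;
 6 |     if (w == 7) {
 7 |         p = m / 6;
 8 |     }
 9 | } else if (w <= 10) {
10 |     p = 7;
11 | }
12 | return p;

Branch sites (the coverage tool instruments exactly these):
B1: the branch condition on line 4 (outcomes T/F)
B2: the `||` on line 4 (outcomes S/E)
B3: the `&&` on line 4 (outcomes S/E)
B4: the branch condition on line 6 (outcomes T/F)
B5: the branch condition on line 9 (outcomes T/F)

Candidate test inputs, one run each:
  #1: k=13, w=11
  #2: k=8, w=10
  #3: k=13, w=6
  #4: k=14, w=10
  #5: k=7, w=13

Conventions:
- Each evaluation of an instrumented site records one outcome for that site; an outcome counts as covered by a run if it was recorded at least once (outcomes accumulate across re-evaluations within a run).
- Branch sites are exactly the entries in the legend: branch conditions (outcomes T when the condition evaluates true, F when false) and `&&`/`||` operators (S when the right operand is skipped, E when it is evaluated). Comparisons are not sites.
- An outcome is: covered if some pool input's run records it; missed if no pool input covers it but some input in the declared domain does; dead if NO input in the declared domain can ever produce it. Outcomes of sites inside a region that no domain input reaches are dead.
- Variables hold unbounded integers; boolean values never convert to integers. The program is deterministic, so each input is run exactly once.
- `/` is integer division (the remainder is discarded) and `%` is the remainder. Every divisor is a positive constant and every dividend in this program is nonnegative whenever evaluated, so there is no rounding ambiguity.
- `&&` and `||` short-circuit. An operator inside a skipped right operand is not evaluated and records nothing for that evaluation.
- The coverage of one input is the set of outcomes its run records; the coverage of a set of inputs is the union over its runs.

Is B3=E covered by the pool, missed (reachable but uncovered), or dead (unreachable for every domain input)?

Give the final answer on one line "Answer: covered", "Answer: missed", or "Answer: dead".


B3=E is recorded by pool input(s) 5 -> covered
Answer: covered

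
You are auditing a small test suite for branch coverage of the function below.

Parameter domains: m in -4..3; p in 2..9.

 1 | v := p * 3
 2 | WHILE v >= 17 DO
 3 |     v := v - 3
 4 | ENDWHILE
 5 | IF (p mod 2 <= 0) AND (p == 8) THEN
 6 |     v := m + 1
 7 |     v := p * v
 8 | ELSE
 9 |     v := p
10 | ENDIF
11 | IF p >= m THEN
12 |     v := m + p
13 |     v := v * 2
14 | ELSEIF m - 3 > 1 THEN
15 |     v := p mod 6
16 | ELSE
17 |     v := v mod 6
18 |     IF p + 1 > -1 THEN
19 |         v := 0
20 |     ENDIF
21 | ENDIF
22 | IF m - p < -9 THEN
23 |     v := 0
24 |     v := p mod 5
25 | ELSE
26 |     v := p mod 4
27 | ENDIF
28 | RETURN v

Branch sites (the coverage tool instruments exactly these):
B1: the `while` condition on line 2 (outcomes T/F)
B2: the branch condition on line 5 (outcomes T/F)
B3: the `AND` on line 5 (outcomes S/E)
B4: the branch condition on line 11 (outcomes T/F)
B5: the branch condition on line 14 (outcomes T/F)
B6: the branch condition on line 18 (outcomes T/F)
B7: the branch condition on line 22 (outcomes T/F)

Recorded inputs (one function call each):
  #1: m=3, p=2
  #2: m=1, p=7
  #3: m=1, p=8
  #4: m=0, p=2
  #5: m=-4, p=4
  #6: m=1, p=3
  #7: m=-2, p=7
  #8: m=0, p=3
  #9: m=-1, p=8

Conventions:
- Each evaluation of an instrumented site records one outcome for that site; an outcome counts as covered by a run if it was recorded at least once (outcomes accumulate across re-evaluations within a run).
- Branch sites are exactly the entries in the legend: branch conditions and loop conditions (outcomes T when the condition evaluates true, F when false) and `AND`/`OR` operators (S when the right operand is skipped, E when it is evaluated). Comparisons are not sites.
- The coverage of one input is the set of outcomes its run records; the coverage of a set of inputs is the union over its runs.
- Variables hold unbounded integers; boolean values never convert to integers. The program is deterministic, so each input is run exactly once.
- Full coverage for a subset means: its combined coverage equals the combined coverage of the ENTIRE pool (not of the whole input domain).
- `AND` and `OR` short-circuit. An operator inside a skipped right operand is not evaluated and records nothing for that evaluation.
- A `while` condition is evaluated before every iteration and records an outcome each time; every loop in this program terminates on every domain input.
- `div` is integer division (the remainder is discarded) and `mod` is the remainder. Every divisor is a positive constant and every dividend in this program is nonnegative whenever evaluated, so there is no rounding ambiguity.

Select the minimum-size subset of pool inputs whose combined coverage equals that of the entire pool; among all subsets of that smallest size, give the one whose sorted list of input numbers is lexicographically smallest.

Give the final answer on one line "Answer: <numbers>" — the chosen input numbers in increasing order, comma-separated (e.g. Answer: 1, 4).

test 1 (m=3, p=2) fires B1->F, B3->E, B2->F, B4->F, B5->F, B6->T, B7->F; hits B1=F, B2=F, B3=E, B4=F, B5=F, B6=T, B7=F
test 2 (m=1, p=7) fires B1->T, B1->T, B1->F, B3->S, B2->F, B4->T, B7->F; hits B1=T, B1=F, B2=F, B3=S, B4=T, B7=F
test 3 (m=1, p=8) fires B1->T, B1->T, B1->T, B1->F, B3->E, B2->T, B4->T, B7->F; hits B1=T, B1=F, B2=T, B3=E, B4=T, B7=F
test 4 (m=0, p=2) fires B1->F, B3->E, B2->F, B4->T, B7->F; hits B1=F, B2=F, B3=E, B4=T, B7=F
test 5 (m=-4, p=4) fires B1->F, B3->E, B2->F, B4->T, B7->F; hits B1=F, B2=F, B3=E, B4=T, B7=F
test 6 (m=1, p=3) fires B1->F, B3->S, B2->F, B4->T, B7->F; hits B1=F, B2=F, B3=S, B4=T, B7=F
test 7 (m=-2, p=7) fires B1->T, B1->T, B1->F, B3->S, B2->F, B4->T, B7->F; hits B1=T, B1=F, B2=F, B3=S, B4=T, B7=F
test 8 (m=0, p=3) fires B1->F, B3->S, B2->F, B4->T, B7->F; hits B1=F, B2=F, B3=S, B4=T, B7=F
test 9 (m=-1, p=8) fires B1->T, B1->T, B1->T, B1->F, B3->E, B2->T, B4->T, B7->F; hits B1=T, B1=F, B2=T, B3=E, B4=T, B7=F
union over all inputs: B1=T, B1=F, B2=T, B2=F, B3=S, B3=E, B4=T, B4=F, B5=F, B6=T, B7=F (11 outcomes)
no size-1 subset reaches all 11 outcomes (best union: 7/11)
no size-2 subset reaches all 11 outcomes (best union: 10/11)
the canonical winner is {1, 2, 3}: size 3, full 11-outcome coverage, earliest index list among size-3 covers

Answer: 1, 2, 3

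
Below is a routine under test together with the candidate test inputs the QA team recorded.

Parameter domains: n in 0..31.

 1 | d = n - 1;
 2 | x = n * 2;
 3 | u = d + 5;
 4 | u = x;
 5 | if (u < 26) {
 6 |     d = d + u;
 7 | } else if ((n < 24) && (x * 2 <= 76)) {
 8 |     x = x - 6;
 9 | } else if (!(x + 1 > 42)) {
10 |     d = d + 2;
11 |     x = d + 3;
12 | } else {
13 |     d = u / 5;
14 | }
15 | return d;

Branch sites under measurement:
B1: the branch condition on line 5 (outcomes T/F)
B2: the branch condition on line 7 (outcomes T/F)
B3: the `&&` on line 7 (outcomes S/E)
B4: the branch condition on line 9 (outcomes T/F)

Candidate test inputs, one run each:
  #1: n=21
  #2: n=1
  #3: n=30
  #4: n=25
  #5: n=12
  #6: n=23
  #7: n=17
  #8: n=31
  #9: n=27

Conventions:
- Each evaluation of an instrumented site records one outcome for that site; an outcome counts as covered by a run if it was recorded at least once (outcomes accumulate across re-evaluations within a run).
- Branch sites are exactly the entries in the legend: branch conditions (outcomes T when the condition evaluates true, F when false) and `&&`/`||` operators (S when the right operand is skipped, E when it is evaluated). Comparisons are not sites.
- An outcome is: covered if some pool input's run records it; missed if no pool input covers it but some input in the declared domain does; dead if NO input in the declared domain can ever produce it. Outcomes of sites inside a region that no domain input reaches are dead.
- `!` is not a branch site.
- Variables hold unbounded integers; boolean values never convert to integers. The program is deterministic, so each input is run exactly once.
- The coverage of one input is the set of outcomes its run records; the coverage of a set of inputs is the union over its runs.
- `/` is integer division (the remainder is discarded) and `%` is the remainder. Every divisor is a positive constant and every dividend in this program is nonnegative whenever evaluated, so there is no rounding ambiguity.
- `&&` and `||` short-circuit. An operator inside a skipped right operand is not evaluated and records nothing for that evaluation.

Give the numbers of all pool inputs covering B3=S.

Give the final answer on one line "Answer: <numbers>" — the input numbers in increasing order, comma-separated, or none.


input #1 (n=21): misses B3=S
input #2 (n=1): misses B3=S
input #3 (n=30): covers B3=S
input #4 (n=25): covers B3=S
input #5 (n=12): misses B3=S
input #6 (n=23): misses B3=S
input #7 (n=17): misses B3=S
input #8 (n=31): covers B3=S
input #9 (n=27): covers B3=S
Answer: 3, 4, 8, 9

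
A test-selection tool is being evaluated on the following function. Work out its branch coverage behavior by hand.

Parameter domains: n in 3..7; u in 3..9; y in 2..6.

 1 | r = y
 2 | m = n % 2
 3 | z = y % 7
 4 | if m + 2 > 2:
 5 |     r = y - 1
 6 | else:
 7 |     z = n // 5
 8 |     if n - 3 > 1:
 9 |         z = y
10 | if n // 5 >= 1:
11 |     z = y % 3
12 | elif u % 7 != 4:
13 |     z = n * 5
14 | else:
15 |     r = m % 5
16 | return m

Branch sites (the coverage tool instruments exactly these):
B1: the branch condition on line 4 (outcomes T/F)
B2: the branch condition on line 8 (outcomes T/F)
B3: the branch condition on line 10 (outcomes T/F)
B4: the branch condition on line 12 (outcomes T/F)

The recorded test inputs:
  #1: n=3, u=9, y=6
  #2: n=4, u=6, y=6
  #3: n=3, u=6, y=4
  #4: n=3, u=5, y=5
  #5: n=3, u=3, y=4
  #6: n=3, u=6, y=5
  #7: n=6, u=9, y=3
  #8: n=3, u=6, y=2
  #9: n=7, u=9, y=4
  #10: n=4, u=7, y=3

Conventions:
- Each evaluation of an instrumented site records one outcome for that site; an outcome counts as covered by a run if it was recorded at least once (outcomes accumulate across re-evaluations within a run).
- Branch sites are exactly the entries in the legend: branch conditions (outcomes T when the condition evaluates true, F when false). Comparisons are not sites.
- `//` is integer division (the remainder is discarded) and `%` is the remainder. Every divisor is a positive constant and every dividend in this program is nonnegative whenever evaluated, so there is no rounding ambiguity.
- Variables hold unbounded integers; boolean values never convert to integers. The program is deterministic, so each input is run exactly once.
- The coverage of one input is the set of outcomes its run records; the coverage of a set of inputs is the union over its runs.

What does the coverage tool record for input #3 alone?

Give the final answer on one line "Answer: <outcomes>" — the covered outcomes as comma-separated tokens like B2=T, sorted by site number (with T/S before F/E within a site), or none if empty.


Event log for input #3 (n=3, u=6, y=4):
  B1->T, B3->F, B4->T
distinct outcomes covered: B1=T, B3=F, B4=T
Answer: B1=T, B3=F, B4=T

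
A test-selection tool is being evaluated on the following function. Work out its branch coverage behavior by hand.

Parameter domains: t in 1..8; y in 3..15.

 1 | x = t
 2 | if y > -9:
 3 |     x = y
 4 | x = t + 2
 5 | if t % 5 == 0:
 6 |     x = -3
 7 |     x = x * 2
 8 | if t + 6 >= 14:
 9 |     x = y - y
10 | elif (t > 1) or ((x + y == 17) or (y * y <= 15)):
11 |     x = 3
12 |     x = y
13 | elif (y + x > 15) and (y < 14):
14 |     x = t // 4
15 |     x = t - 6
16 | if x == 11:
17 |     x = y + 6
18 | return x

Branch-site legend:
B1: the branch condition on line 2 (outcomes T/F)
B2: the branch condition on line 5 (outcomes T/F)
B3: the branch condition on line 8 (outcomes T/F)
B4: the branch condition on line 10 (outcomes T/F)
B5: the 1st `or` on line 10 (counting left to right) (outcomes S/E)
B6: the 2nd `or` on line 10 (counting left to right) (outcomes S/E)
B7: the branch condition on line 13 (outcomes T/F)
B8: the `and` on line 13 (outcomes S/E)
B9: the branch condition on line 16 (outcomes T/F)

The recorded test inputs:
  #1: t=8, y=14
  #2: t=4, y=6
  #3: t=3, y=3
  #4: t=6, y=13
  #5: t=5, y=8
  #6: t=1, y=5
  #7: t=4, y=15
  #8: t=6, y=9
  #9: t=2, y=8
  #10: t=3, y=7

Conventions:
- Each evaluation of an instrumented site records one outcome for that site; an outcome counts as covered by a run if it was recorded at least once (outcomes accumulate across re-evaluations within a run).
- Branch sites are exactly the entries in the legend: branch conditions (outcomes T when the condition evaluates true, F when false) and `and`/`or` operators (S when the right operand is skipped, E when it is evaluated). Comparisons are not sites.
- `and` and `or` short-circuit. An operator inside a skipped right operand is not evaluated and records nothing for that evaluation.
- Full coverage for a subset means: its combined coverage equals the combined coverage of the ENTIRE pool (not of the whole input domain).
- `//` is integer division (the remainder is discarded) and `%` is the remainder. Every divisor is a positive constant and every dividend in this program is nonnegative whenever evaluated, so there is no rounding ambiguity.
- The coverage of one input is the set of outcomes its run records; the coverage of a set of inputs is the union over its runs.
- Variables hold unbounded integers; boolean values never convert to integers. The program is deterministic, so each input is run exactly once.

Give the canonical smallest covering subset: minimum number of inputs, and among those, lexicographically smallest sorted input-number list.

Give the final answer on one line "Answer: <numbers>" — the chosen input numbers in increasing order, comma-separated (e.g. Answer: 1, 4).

input #1, t=8, y=14: events B1->T, B2->F, B3->T, B9->F; outcomes B1=T, B2=F, B3=T, B9=F
input #2, t=4, y=6: events B1->T, B2->F, B3->F, B5->S, B4->T, B9->F; outcomes B1=T, B2=F, B3=F, B4=T, B5=S, B9=F
input #3, t=3, y=3: events B1->T, B2->F, B3->F, B5->S, B4->T, B9->F; outcomes B1=T, B2=F, B3=F, B4=T, B5=S, B9=F
input #4, t=6, y=13: events B1->T, B2->F, B3->F, B5->S, B4->T, B9->F; outcomes B1=T, B2=F, B3=F, B4=T, B5=S, B9=F
input #5, t=5, y=8: events B1->T, B2->T, B3->F, B5->S, B4->T, B9->F; outcomes B1=T, B2=T, B3=F, B4=T, B5=S, B9=F
input #6, t=1, y=5: events B1->T, B2->F, B3->F, B5->E, B6->E, B4->F, B8->S, B7->F, B9->F; outcomes B1=T, B2=F, B3=F, B4=F, B5=E, B6=E, B7=F, B8=S, B9=F
input #7, t=4, y=15: events B1->T, B2->F, B3->F, B5->S, B4->T, B9->F; outcomes B1=T, B2=F, B3=F, B4=T, B5=S, B9=F
input #8, t=6, y=9: events B1->T, B2->F, B3->F, B5->S, B4->T, B9->F; outcomes B1=T, B2=F, B3=F, B4=T, B5=S, B9=F
input #9, t=2, y=8: events B1->T, B2->F, B3->F, B5->S, B4->T, B9->F; outcomes B1=T, B2=F, B3=F, B4=T, B5=S, B9=F
input #10, t=3, y=7: events B1->T, B2->F, B3->F, B5->S, B4->T, B9->F; outcomes B1=T, B2=F, B3=F, B4=T, B5=S, B9=F
together the pool reaches 13 outcomes: B1=T, B2=T, B2=F, B3=T, B3=F, B4=T, B4=F, B5=S, B5=E, B6=E, B7=F, B8=S, B9=F
every size-1 subset falls short of the 13 outcomes (best: 9/13)
every size-2 subset falls short of the 13 outcomes (best: 12/13)
the canonical winner is {1, 5, 6}: size 3, full 13-outcome coverage, earliest index list among size-3 covers

Answer: 1, 5, 6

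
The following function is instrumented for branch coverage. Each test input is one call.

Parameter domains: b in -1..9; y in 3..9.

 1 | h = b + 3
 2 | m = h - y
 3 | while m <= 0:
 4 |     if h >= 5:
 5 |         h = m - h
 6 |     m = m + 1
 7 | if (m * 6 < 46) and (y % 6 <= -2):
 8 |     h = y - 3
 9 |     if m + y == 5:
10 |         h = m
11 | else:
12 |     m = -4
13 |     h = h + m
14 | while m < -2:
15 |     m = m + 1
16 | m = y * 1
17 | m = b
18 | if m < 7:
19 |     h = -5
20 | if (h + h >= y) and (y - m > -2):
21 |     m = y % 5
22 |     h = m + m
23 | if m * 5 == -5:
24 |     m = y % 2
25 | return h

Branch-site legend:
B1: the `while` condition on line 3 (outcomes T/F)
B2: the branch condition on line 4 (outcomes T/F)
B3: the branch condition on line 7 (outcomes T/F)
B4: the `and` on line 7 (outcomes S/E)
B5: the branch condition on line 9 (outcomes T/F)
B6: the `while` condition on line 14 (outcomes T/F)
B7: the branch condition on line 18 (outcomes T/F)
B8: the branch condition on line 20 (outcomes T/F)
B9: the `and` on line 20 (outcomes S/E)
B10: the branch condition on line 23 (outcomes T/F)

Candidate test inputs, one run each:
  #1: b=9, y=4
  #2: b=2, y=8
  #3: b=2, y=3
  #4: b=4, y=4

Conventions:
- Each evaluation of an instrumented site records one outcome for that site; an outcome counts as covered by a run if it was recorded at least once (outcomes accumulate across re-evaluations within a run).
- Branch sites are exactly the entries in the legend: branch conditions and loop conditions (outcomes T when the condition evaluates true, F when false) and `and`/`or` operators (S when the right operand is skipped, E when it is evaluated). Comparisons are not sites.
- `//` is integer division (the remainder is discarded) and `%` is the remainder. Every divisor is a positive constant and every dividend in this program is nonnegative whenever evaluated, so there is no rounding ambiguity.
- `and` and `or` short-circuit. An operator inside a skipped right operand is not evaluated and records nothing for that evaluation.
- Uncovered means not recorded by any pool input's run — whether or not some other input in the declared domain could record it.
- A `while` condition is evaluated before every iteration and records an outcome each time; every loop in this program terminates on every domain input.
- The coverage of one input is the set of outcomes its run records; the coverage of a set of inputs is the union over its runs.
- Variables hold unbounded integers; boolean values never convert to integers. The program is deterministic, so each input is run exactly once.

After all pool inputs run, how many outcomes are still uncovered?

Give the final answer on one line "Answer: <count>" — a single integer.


test 1 (b=9, y=4) fires B1->F, B4->S, B3->F, B6->T, B6->T, B6->F, B7->F, B9->E, B8->F, B10->F; hits B1=F, B3=F, B4=S, B6=T, B6=F, B7=F, B8=F, B9=E, B10=F
test 2 (b=2, y=8) fires B1->T, B2->T, B1->T, B2->F, B1->T, B2->F, B1->T, B2->F, B1->F, B4->E, B3->F, B6->T, B6->T, B6->F, ...; hits B1=T, B1=F, B2=T, B2=F, B3=F, B4=E, B6=T, B6=F, B7=T, B8=F, B9=S, B10=F
test 3 (b=2, y=3) fires B1->F, B4->E, B3->F, B6->T, B6->T, B6->F, B7->T, B9->S, B8->F, B10->F; hits B1=F, B3=F, B4=E, B6=T, B6=F, B7=T, B8=F, B9=S, B10=F
test 4 (b=4, y=4) fires B1->F, B4->E, B3->F, B6->T, B6->T, B6->F, B7->T, B9->S, B8->F, B10->F; hits B1=F, B3=F, B4=E, B6=T, B6=F, B7=T, B8=F, B9=S, B10=F
union over the pool: B1=T, B1=F, B2=T, B2=F, B3=F, B4=S, B4=E, B6=T, B6=F, B7=T, B7=F, B8=F, B9=S, B9=E, B10=F
uncovered (5 of 20): B3=T, B5=T, B5=F, B8=T, B10=T
Answer: 5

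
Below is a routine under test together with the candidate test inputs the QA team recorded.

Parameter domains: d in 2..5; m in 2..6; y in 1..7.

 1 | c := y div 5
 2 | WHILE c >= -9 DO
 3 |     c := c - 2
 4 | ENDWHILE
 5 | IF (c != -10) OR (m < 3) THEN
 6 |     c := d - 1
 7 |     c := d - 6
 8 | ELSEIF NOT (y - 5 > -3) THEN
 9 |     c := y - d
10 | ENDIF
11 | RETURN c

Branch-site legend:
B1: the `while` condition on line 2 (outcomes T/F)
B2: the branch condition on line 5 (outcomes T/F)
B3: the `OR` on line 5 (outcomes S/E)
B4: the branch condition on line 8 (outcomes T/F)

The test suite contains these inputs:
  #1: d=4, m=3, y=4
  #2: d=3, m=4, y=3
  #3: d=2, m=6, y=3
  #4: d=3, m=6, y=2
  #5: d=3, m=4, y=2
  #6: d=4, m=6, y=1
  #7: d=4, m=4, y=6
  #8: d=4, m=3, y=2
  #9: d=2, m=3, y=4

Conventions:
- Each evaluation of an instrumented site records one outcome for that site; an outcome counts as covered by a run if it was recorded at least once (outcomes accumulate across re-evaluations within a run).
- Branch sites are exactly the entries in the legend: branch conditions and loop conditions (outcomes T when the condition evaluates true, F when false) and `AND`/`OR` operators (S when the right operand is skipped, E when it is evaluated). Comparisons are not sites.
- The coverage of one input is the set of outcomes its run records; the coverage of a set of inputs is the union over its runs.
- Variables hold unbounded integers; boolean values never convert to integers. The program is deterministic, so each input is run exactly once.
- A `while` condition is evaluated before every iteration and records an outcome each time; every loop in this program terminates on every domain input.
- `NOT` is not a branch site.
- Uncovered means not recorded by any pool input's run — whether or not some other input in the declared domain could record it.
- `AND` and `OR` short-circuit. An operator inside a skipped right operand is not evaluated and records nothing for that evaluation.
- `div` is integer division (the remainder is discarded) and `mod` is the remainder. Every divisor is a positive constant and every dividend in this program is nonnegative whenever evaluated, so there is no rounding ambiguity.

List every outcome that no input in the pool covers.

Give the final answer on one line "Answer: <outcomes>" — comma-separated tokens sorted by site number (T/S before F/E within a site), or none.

#1 (d=4, m=3, y=4) -> B1->T, B1->T, B1->T, B1->T, B1->T, B1->F, B3->E, B2->F, B4->F; covered: B1=T, B1=F, B2=F, B3=E, B4=F
#2 (d=3, m=4, y=3) -> B1->T, B1->T, B1->T, B1->T, B1->T, B1->F, B3->E, B2->F, B4->F; covered: B1=T, B1=F, B2=F, B3=E, B4=F
#3 (d=2, m=6, y=3) -> B1->T, B1->T, B1->T, B1->T, B1->T, B1->F, B3->E, B2->F, B4->F; covered: B1=T, B1=F, B2=F, B3=E, B4=F
#4 (d=3, m=6, y=2) -> B1->T, B1->T, B1->T, B1->T, B1->T, B1->F, B3->E, B2->F, B4->T; covered: B1=T, B1=F, B2=F, B3=E, B4=T
#5 (d=3, m=4, y=2) -> B1->T, B1->T, B1->T, B1->T, B1->T, B1->F, B3->E, B2->F, B4->T; covered: B1=T, B1=F, B2=F, B3=E, B4=T
#6 (d=4, m=6, y=1) -> B1->T, B1->T, B1->T, B1->T, B1->T, B1->F, B3->E, B2->F, B4->T; covered: B1=T, B1=F, B2=F, B3=E, B4=T
#7 (d=4, m=4, y=6) -> B1->T, B1->T, B1->T, B1->T, B1->T, B1->T, B1->F, B3->S, B2->T; covered: B1=T, B1=F, B2=T, B3=S
#8 (d=4, m=3, y=2) -> B1->T, B1->T, B1->T, B1->T, B1->T, B1->F, B3->E, B2->F, B4->T; covered: B1=T, B1=F, B2=F, B3=E, B4=T
#9 (d=2, m=3, y=4) -> B1->T, B1->T, B1->T, B1->T, B1->T, B1->F, B3->E, B2->F, B4->F; covered: B1=T, B1=F, B2=F, B3=E, B4=F
union over the pool: B1=T, B1=F, B2=T, B2=F, B3=S, B3=E, B4=T, B4=F
uncovered (0 of 8): none

Answer: none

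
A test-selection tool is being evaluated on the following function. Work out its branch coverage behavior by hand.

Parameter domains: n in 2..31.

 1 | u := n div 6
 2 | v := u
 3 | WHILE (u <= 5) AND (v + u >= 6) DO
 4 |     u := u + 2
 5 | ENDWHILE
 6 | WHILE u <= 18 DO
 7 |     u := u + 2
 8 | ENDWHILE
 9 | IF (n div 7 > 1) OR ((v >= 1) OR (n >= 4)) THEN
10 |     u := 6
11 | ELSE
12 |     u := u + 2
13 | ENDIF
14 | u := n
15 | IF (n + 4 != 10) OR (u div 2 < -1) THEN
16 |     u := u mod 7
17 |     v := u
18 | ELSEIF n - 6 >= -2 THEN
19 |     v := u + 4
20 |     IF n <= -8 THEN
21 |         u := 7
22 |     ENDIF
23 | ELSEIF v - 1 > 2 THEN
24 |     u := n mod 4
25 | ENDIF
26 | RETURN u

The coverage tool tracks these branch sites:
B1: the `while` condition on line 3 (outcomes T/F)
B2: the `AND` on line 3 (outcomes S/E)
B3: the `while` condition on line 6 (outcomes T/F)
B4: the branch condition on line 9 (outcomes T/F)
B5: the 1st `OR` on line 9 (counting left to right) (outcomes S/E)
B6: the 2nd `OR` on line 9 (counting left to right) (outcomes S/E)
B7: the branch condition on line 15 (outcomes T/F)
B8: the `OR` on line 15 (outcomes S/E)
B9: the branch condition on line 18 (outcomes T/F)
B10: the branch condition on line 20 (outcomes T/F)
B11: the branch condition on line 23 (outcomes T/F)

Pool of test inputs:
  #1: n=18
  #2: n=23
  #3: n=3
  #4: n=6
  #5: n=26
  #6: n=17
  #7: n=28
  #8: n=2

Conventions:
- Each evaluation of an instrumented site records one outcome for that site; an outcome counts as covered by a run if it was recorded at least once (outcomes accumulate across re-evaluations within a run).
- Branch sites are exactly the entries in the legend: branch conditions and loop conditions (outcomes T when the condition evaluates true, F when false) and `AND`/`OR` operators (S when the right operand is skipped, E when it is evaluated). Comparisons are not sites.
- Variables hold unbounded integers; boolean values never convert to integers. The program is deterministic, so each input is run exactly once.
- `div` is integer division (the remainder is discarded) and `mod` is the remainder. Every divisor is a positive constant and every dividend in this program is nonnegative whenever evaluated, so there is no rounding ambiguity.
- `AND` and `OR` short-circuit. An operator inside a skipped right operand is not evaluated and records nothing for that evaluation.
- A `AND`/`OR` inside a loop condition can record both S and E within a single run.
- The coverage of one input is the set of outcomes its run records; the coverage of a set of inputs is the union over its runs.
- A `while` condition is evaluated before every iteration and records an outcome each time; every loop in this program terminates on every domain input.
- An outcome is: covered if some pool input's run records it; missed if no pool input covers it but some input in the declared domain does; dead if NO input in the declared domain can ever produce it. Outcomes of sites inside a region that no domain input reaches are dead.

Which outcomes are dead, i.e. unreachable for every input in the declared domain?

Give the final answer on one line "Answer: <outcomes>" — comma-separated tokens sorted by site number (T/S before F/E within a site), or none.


checking every outcome against all 30 domain inputs:
  B9=F: never recorded by any domain input -> dead
  B10=T: never recorded by any domain input -> dead
  B11=T: never recorded by any domain input -> dead
  B11=F: never recorded by any domain input -> dead
  reachable outcomes have witnesses, e.g. B1=T (e.g. n=18), B1=F (e.g. n=2), B2=S (e.g. n=18), B2=E (e.g. n=2)
Answer: B9=F, B10=T, B11=T, B11=F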